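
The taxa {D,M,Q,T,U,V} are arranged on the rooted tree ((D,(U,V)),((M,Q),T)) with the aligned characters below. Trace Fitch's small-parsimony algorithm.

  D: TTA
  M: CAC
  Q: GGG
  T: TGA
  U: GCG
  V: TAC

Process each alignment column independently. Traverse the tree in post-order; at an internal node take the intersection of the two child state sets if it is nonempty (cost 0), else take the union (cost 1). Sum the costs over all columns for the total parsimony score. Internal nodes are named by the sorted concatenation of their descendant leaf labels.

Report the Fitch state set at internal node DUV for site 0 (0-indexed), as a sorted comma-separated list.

[col 0] UV: children U:{G}, V:{T} ∪→ {G,T}; cost 1
[col 0] DUV: children D:{T}, UV:{G,T} ∩→ {T}; cost 0
[col 0] MQ: children M:{C}, Q:{G} ∪→ {C,G}; cost 1
[col 0] MQT: children MQ:{C,G}, T:{T} ∪→ {C,G,T}; cost 1
[col 0] DMQTUV: children DUV:{T}, MQT:{C,G,T} ∩→ {T}; cost 0
[col 1] UV: children U:{C}, V:{A} ∪→ {A,C}; cost 1
[col 1] DUV: children D:{T}, UV:{A,C} ∪→ {A,C,T}; cost 1
[col 1] MQ: children M:{A}, Q:{G} ∪→ {A,G}; cost 1
[col 1] MQT: children MQ:{A,G}, T:{G} ∩→ {G}; cost 0
[col 1] DMQTUV: children DUV:{A,C,T}, MQT:{G} ∪→ {A,C,G,T}; cost 1
[col 2] UV: children U:{G}, V:{C} ∪→ {C,G}; cost 1
[col 2] DUV: children D:{A}, UV:{C,G} ∪→ {A,C,G}; cost 1
[col 2] MQ: children M:{C}, Q:{G} ∪→ {C,G}; cost 1
[col 2] MQT: children MQ:{C,G}, T:{A} ∪→ {A,C,G}; cost 1
[col 2] DMQTUV: children DUV:{A,C,G}, MQT:{A,C,G} ∩→ {A,C,G}; cost 0
per-site changes: [3, 4, 4]; total = 11

T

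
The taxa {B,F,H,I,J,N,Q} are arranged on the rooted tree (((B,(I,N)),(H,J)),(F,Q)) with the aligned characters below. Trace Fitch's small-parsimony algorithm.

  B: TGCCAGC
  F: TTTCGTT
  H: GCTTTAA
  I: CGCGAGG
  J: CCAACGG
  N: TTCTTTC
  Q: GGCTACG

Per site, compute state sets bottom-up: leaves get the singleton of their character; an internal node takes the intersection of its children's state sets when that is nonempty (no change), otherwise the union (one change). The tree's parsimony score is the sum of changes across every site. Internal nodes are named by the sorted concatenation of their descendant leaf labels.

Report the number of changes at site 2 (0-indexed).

site 0, node IN: I={C} ∪ N={T} → {C,T} (+1)
site 0, node BIN: B={T} ∩ IN={C,T} → {T} (+0)
site 0, node HJ: H={G} ∪ J={C} → {C,G} (+1)
site 0, node BHIJN: BIN={T} ∪ HJ={C,G} → {C,G,T} (+1)
site 0, node FQ: F={T} ∪ Q={G} → {G,T} (+1)
site 0, node BFHIJNQ: BHIJN={C,G,T} ∩ FQ={G,T} → {G,T} (+0)
site 1, node IN: I={G} ∪ N={T} → {G,T} (+1)
site 1, node BIN: B={G} ∩ IN={G,T} → {G} (+0)
site 1, node HJ: H={C} ∩ J={C} → {C} (+0)
site 1, node BHIJN: BIN={G} ∪ HJ={C} → {C,G} (+1)
site 1, node FQ: F={T} ∪ Q={G} → {G,T} (+1)
site 1, node BFHIJNQ: BHIJN={C,G} ∩ FQ={G,T} → {G} (+0)
site 2, node IN: I={C} ∩ N={C} → {C} (+0)
site 2, node BIN: B={C} ∩ IN={C} → {C} (+0)
site 2, node HJ: H={T} ∪ J={A} → {A,T} (+1)
site 2, node BHIJN: BIN={C} ∪ HJ={A,T} → {A,C,T} (+1)
site 2, node FQ: F={T} ∪ Q={C} → {C,T} (+1)
site 2, node BFHIJNQ: BHIJN={A,C,T} ∩ FQ={C,T} → {C,T} (+0)
site 3, node IN: I={G} ∪ N={T} → {G,T} (+1)
site 3, node BIN: B={C} ∪ IN={G,T} → {C,G,T} (+1)
site 3, node HJ: H={T} ∪ J={A} → {A,T} (+1)
site 3, node BHIJN: BIN={C,G,T} ∩ HJ={A,T} → {T} (+0)
site 3, node FQ: F={C} ∪ Q={T} → {C,T} (+1)
site 3, node BFHIJNQ: BHIJN={T} ∩ FQ={C,T} → {T} (+0)
site 4, node IN: I={A} ∪ N={T} → {A,T} (+1)
site 4, node BIN: B={A} ∩ IN={A,T} → {A} (+0)
site 4, node HJ: H={T} ∪ J={C} → {C,T} (+1)
site 4, node BHIJN: BIN={A} ∪ HJ={C,T} → {A,C,T} (+1)
site 4, node FQ: F={G} ∪ Q={A} → {A,G} (+1)
site 4, node BFHIJNQ: BHIJN={A,C,T} ∩ FQ={A,G} → {A} (+0)
site 5, node IN: I={G} ∪ N={T} → {G,T} (+1)
site 5, node BIN: B={G} ∩ IN={G,T} → {G} (+0)
site 5, node HJ: H={A} ∪ J={G} → {A,G} (+1)
site 5, node BHIJN: BIN={G} ∩ HJ={A,G} → {G} (+0)
site 5, node FQ: F={T} ∪ Q={C} → {C,T} (+1)
site 5, node BFHIJNQ: BHIJN={G} ∪ FQ={C,T} → {C,G,T} (+1)
site 6, node IN: I={G} ∪ N={C} → {C,G} (+1)
site 6, node BIN: B={C} ∩ IN={C,G} → {C} (+0)
site 6, node HJ: H={A} ∪ J={G} → {A,G} (+1)
site 6, node BHIJN: BIN={C} ∪ HJ={A,G} → {A,C,G} (+1)
site 6, node FQ: F={T} ∪ Q={G} → {G,T} (+1)
site 6, node BFHIJNQ: BHIJN={A,C,G} ∩ FQ={G,T} → {G} (+0)
per-site changes: [4, 3, 3, 4, 4, 4, 4]; total = 26

3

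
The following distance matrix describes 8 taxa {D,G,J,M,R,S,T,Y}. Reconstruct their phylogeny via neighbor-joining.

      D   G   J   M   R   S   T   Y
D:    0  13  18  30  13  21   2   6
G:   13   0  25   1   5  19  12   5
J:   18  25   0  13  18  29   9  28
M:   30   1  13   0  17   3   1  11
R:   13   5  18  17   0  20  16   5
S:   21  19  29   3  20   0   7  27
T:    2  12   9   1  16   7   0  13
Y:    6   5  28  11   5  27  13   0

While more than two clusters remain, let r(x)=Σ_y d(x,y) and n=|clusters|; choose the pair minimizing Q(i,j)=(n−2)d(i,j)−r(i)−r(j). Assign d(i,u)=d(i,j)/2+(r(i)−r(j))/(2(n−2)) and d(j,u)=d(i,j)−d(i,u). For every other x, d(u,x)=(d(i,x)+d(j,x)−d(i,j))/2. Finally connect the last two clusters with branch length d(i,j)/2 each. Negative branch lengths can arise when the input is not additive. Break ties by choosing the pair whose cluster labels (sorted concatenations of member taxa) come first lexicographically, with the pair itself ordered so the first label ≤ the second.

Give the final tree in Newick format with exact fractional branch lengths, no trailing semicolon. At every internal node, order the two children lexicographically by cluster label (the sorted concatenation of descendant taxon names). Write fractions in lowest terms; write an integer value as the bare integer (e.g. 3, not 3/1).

iteration 1: select M,S (d=3, Q=-184); attach at lengths (-8/3, 17/3); label the merged cluster MS
  updated: d(D,MS)=24, d(G,MS)=17/2, d(J,MS)=39/2, d(MS,R)=17, d(MS,T)=5/2, d(MS,Y)=35/2
iteration 2: select MS,T (d=5/2, Q=-131); attach at lengths (47/10, -11/5); label the merged cluster MST
  updated: d(D,MST)=47/4, d(G,MST)=9, d(J,MST)=13, d(MST,R)=61/4, d(MST,Y)=14
iteration 3: select J,MST (d=13, Q=-113); attach at lengths (91/8, 13/8); label the merged cluster JMST
  updated: d(D,JMST)=67/8, d(G,JMST)=21/2, d(JMST,R)=81/8, d(JMST,Y)=29/2
iteration 4: select D,JMST (d=67/8, Q=-235/4); attach at lengths (11/3, 113/24); label the merged cluster DJMST
  updated: d(DJMST,G)=121/16, d(DJMST,R)=59/8, d(DJMST,Y)=97/16
iteration 5: select DJMST,Y (d=97/16, Q=-399/16); attach at lengths (273/64, 115/64); label the merged cluster DJMSTY
  updated: d(DJMSTY,G)=13/4, d(DJMSTY,R)=101/32
iteration 6: select DJMSTY,G (d=13/4, Q=-365/32); attach at lengths (45/64, 163/64); label the merged cluster DGJMSTY
  updated: d(DGJMSTY,R)=157/64
iteration 7: select DGJMSTY,R (d=157/64); attach at lengths (157/128, 157/128); label the merged cluster DGJMRSTY
final tree: ((((D:11/3,(J:91/8,((M:-8/3,S:17/3):47/10,T:-11/5):13/8):113/24):273/64,Y:115/64):45/64,G:163/64):157/128,R:157/128)
total length: 2473/64

((((D:11/3,(J:91/8,((M:-8/3,S:17/3):47/10,T:-11/5):13/8):113/24):273/64,Y:115/64):45/64,G:163/64):157/128,R:157/128)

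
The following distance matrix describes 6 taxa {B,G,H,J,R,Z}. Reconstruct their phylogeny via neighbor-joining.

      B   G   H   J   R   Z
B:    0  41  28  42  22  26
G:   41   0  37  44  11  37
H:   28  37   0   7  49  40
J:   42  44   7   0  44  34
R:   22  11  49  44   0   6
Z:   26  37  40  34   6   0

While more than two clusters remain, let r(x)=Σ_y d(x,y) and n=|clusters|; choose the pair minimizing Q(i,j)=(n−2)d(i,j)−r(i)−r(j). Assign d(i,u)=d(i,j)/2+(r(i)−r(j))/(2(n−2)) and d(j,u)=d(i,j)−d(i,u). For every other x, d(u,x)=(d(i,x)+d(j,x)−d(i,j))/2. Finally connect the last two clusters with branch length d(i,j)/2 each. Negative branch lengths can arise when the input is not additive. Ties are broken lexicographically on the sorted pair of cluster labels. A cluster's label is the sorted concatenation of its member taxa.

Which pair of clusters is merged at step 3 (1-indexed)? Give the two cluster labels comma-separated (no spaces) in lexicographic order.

B,HJ

1. join H+J (d=7, Q=-304) ⇒ HJ; edges |H|=9/4, |J|=19/4
  updated: d(B,HJ)=63/2, d(G,HJ)=37, d(HJ,R)=43, d(HJ,Z)=67/2
2. join G+R (d=11, Q=-175) ⇒ GR; edges |G|=77/6, |R|=-11/6
  updated: d(B,GR)=26, d(GR,HJ)=69/2, d(GR,Z)=16
3. join B+HJ (d=63/2, Q=-120) ⇒ BHJ; edges |B|=47/4, |HJ|=79/4
  updated: d(BHJ,GR)=29/2, d(BHJ,Z)=14
4. join BHJ+GR (d=29/2, Q=-89/2) ⇒ BGHJR; edges |BHJ|=25/4, |GR|=33/4
  updated: d(BGHJR,Z)=31/4
5. join BGHJR+Z (d=31/4) ⇒ BGHJRZ; edges |BGHJR|=31/8, |Z|=31/8
final tree: (((B:47/4,(H:9/4,J:19/4):79/4):25/4,(G:77/6,R:-11/6):33/4):31/8,Z:31/8)
total length: 287/4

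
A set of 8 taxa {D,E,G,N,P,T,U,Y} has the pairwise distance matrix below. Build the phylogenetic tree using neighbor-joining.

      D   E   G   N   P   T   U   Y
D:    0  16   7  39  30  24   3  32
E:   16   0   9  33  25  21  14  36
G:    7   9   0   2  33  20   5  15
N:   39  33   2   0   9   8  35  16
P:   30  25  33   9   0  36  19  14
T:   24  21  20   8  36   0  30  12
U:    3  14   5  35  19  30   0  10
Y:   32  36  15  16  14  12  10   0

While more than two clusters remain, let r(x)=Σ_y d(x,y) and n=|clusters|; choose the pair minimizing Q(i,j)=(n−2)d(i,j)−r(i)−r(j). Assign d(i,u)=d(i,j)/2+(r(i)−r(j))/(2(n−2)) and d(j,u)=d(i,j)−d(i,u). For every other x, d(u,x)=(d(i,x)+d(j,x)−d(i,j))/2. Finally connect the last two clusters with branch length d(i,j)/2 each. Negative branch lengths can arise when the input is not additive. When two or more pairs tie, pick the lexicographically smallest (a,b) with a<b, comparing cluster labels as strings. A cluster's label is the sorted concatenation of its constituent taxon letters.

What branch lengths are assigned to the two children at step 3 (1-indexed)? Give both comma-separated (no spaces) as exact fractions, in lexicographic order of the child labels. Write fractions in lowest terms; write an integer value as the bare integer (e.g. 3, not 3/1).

step 1: merge (N,P) at d=9, Q=-254; branch lengths N→5/2, P→13/2; new cluster NP
  updated: d(D,NP)=30, d(E,NP)=49/2, d(G,NP)=13, d(NP,T)=35/2, d(NP,U)=45/2, d(NP,Y)=21/2
step 2: merge (D,U) at d=3, Q=-363/2; branch lengths D→17/4, U→-5/4; new cluster DU
  updated: d(DU,E)=27/2, d(DU,G)=9/2, d(DU,NP)=99/4, d(DU,T)=51/2, d(DU,Y)=39/2
step 3: merge (NP,Y) at d=21/2, Q=-565/4; branch lengths NP→157/32, Y→179/32; new cluster NPY
  updated: d(DU,NPY)=135/8, d(E,NPY)=25, d(G,NPY)=35/4, d(NPY,T)=19/2
step 4: merge (NPY,T) at d=19/2, Q=-861/8; branch lengths NPY→101/48, T→355/48; new cluster NPTY
  updated: d(DU,NPTY)=263/16, d(E,NPTY)=73/4, d(G,NPTY)=77/8
step 5: merge (DU,G) at d=9/2, Q=-777/16; branch lengths DU→325/64, G→-37/64; new cluster DGU
  updated: d(DGU,E)=9, d(DGU,NPTY)=345/32
step 6: merge (DGU,E) at d=9, Q=-1217/32; branch lengths DGU→49/64, E→527/64; new cluster DEGU
  updated: d(DEGU,NPTY)=641/64
step 7: merge (DEGU,NPTY) at d=641/64; branch lengths DEGU→641/128, NPTY→641/128; new cluster DEGNPTUY
final tree: ((((D:17/4,U:-5/4):325/64,G:-37/64):49/64,E:527/64):641/128,(((N:5/2,P:13/2):157/32,Y:179/32):101/48,T:355/48):641/128)
total length: 3553/64

157/32,179/32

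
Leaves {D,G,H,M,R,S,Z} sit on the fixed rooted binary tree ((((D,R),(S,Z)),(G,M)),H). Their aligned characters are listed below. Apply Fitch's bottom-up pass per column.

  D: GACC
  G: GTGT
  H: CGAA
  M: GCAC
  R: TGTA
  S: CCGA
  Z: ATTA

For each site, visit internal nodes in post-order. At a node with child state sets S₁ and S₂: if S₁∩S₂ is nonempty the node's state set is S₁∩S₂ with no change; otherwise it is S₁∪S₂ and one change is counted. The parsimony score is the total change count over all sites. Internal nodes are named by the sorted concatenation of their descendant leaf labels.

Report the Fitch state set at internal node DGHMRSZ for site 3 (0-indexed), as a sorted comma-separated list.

A

DR@0: {G} ∪ {T} = {G,T} (union, +1)
SZ@0: {C} ∪ {A} = {A,C} (union, +1)
DRSZ@0: {G,T} ∪ {A,C} = {A,C,G,T} (union, +1)
GM@0: {G} ∩ {G} = {G} (intersection, +0)
DGMRSZ@0: {A,C,G,T} ∩ {G} = {G} (intersection, +0)
DGHMRSZ@0: {G} ∪ {C} = {C,G} (union, +1)
DR@1: {A} ∪ {G} = {A,G} (union, +1)
SZ@1: {C} ∪ {T} = {C,T} (union, +1)
DRSZ@1: {A,G} ∪ {C,T} = {A,C,G,T} (union, +1)
GM@1: {T} ∪ {C} = {C,T} (union, +1)
DGMRSZ@1: {A,C,G,T} ∩ {C,T} = {C,T} (intersection, +0)
DGHMRSZ@1: {C,T} ∪ {G} = {C,G,T} (union, +1)
DR@2: {C} ∪ {T} = {C,T} (union, +1)
SZ@2: {G} ∪ {T} = {G,T} (union, +1)
DRSZ@2: {C,T} ∩ {G,T} = {T} (intersection, +0)
GM@2: {G} ∪ {A} = {A,G} (union, +1)
DGMRSZ@2: {T} ∪ {A,G} = {A,G,T} (union, +1)
DGHMRSZ@2: {A,G,T} ∩ {A} = {A} (intersection, +0)
DR@3: {C} ∪ {A} = {A,C} (union, +1)
SZ@3: {A} ∩ {A} = {A} (intersection, +0)
DRSZ@3: {A,C} ∩ {A} = {A} (intersection, +0)
GM@3: {T} ∪ {C} = {C,T} (union, +1)
DGMRSZ@3: {A} ∪ {C,T} = {A,C,T} (union, +1)
DGHMRSZ@3: {A,C,T} ∩ {A} = {A} (intersection, +0)
per-site changes: [4, 5, 4, 3]; total = 16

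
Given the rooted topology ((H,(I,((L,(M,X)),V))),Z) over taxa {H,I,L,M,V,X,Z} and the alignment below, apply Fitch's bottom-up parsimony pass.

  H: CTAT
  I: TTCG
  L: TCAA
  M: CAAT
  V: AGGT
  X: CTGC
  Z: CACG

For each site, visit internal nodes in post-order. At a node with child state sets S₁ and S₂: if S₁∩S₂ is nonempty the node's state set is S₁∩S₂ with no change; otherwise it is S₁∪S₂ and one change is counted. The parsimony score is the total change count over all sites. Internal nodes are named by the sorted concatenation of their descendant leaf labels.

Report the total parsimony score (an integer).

[col 0] MX: children M:{C}, X:{C} ∩→ {C}; cost 0
[col 0] LMX: children L:{T}, MX:{C} ∪→ {C,T}; cost 1
[col 0] LMVX: children LMX:{C,T}, V:{A} ∪→ {A,C,T}; cost 1
[col 0] ILMVX: children I:{T}, LMVX:{A,C,T} ∩→ {T}; cost 0
[col 0] HILMVX: children H:{C}, ILMVX:{T} ∪→ {C,T}; cost 1
[col 0] HILMVXZ: children HILMVX:{C,T}, Z:{C} ∩→ {C}; cost 0
[col 1] MX: children M:{A}, X:{T} ∪→ {A,T}; cost 1
[col 1] LMX: children L:{C}, MX:{A,T} ∪→ {A,C,T}; cost 1
[col 1] LMVX: children LMX:{A,C,T}, V:{G} ∪→ {A,C,G,T}; cost 1
[col 1] ILMVX: children I:{T}, LMVX:{A,C,G,T} ∩→ {T}; cost 0
[col 1] HILMVX: children H:{T}, ILMVX:{T} ∩→ {T}; cost 0
[col 1] HILMVXZ: children HILMVX:{T}, Z:{A} ∪→ {A,T}; cost 1
[col 2] MX: children M:{A}, X:{G} ∪→ {A,G}; cost 1
[col 2] LMX: children L:{A}, MX:{A,G} ∩→ {A}; cost 0
[col 2] LMVX: children LMX:{A}, V:{G} ∪→ {A,G}; cost 1
[col 2] ILMVX: children I:{C}, LMVX:{A,G} ∪→ {A,C,G}; cost 1
[col 2] HILMVX: children H:{A}, ILMVX:{A,C,G} ∩→ {A}; cost 0
[col 2] HILMVXZ: children HILMVX:{A}, Z:{C} ∪→ {A,C}; cost 1
[col 3] MX: children M:{T}, X:{C} ∪→ {C,T}; cost 1
[col 3] LMX: children L:{A}, MX:{C,T} ∪→ {A,C,T}; cost 1
[col 3] LMVX: children LMX:{A,C,T}, V:{T} ∩→ {T}; cost 0
[col 3] ILMVX: children I:{G}, LMVX:{T} ∪→ {G,T}; cost 1
[col 3] HILMVX: children H:{T}, ILMVX:{G,T} ∩→ {T}; cost 0
[col 3] HILMVXZ: children HILMVX:{T}, Z:{G} ∪→ {G,T}; cost 1
per-site changes: [3, 4, 4, 4]; total = 15

15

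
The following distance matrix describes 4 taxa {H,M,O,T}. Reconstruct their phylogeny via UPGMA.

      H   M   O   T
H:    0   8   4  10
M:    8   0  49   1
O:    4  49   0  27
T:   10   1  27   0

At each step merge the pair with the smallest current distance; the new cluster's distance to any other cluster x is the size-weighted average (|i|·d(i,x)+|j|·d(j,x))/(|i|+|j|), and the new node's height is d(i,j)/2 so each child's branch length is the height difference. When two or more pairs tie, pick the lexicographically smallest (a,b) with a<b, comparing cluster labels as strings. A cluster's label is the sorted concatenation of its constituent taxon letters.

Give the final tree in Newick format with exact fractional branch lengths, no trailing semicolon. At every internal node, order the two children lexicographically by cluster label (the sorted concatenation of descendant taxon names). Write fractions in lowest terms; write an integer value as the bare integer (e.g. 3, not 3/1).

iteration 1: select M,T (d=1); attach at lengths (1/2, 1/2); label the merged cluster MT
  updated: d(H,MT)=9, d(MT,O)=38
iteration 2: select H,O (d=4); attach at lengths (2, 2); label the merged cluster HO
  updated: d(HO,MT)=47/2
iteration 3: select HO,MT (d=47/2); attach at lengths (39/4, 45/4); label the merged cluster HMOT
final tree: ((H:2,O:2):39/4,(M:1/2,T:1/2):45/4)
total length: 26

((H:2,O:2):39/4,(M:1/2,T:1/2):45/4)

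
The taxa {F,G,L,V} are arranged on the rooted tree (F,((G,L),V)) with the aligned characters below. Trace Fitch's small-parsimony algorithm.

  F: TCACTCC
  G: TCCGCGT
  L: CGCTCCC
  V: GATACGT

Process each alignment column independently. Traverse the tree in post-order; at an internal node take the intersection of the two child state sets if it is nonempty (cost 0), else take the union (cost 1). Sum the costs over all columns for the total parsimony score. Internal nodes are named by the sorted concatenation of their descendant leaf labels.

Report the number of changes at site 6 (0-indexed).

2

[col 0] GL: children G:{T}, L:{C} ∪→ {C,T}; cost 1
[col 0] GLV: children GL:{C,T}, V:{G} ∪→ {C,G,T}; cost 1
[col 0] FGLV: children F:{T}, GLV:{C,G,T} ∩→ {T}; cost 0
[col 1] GL: children G:{C}, L:{G} ∪→ {C,G}; cost 1
[col 1] GLV: children GL:{C,G}, V:{A} ∪→ {A,C,G}; cost 1
[col 1] FGLV: children F:{C}, GLV:{A,C,G} ∩→ {C}; cost 0
[col 2] GL: children G:{C}, L:{C} ∩→ {C}; cost 0
[col 2] GLV: children GL:{C}, V:{T} ∪→ {C,T}; cost 1
[col 2] FGLV: children F:{A}, GLV:{C,T} ∪→ {A,C,T}; cost 1
[col 3] GL: children G:{G}, L:{T} ∪→ {G,T}; cost 1
[col 3] GLV: children GL:{G,T}, V:{A} ∪→ {A,G,T}; cost 1
[col 3] FGLV: children F:{C}, GLV:{A,G,T} ∪→ {A,C,G,T}; cost 1
[col 4] GL: children G:{C}, L:{C} ∩→ {C}; cost 0
[col 4] GLV: children GL:{C}, V:{C} ∩→ {C}; cost 0
[col 4] FGLV: children F:{T}, GLV:{C} ∪→ {C,T}; cost 1
[col 5] GL: children G:{G}, L:{C} ∪→ {C,G}; cost 1
[col 5] GLV: children GL:{C,G}, V:{G} ∩→ {G}; cost 0
[col 5] FGLV: children F:{C}, GLV:{G} ∪→ {C,G}; cost 1
[col 6] GL: children G:{T}, L:{C} ∪→ {C,T}; cost 1
[col 6] GLV: children GL:{C,T}, V:{T} ∩→ {T}; cost 0
[col 6] FGLV: children F:{C}, GLV:{T} ∪→ {C,T}; cost 1
per-site changes: [2, 2, 2, 3, 1, 2, 2]; total = 14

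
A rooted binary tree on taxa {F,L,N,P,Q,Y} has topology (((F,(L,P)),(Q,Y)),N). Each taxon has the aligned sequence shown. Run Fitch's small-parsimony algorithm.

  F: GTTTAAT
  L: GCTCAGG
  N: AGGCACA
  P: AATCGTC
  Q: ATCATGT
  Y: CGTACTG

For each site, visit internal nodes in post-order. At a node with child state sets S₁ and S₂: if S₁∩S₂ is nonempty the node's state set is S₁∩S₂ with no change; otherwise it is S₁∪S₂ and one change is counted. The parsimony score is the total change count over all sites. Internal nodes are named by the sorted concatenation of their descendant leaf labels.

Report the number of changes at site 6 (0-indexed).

[col 0] LP: children L:{G}, P:{A} ∪→ {A,G}; cost 1
[col 0] FLP: children F:{G}, LP:{A,G} ∩→ {G}; cost 0
[col 0] QY: children Q:{A}, Y:{C} ∪→ {A,C}; cost 1
[col 0] FLPQY: children FLP:{G}, QY:{A,C} ∪→ {A,C,G}; cost 1
[col 0] FLNPQY: children FLPQY:{A,C,G}, N:{A} ∩→ {A}; cost 0
[col 1] LP: children L:{C}, P:{A} ∪→ {A,C}; cost 1
[col 1] FLP: children F:{T}, LP:{A,C} ∪→ {A,C,T}; cost 1
[col 1] QY: children Q:{T}, Y:{G} ∪→ {G,T}; cost 1
[col 1] FLPQY: children FLP:{A,C,T}, QY:{G,T} ∩→ {T}; cost 0
[col 1] FLNPQY: children FLPQY:{T}, N:{G} ∪→ {G,T}; cost 1
[col 2] LP: children L:{T}, P:{T} ∩→ {T}; cost 0
[col 2] FLP: children F:{T}, LP:{T} ∩→ {T}; cost 0
[col 2] QY: children Q:{C}, Y:{T} ∪→ {C,T}; cost 1
[col 2] FLPQY: children FLP:{T}, QY:{C,T} ∩→ {T}; cost 0
[col 2] FLNPQY: children FLPQY:{T}, N:{G} ∪→ {G,T}; cost 1
[col 3] LP: children L:{C}, P:{C} ∩→ {C}; cost 0
[col 3] FLP: children F:{T}, LP:{C} ∪→ {C,T}; cost 1
[col 3] QY: children Q:{A}, Y:{A} ∩→ {A}; cost 0
[col 3] FLPQY: children FLP:{C,T}, QY:{A} ∪→ {A,C,T}; cost 1
[col 3] FLNPQY: children FLPQY:{A,C,T}, N:{C} ∩→ {C}; cost 0
[col 4] LP: children L:{A}, P:{G} ∪→ {A,G}; cost 1
[col 4] FLP: children F:{A}, LP:{A,G} ∩→ {A}; cost 0
[col 4] QY: children Q:{T}, Y:{C} ∪→ {C,T}; cost 1
[col 4] FLPQY: children FLP:{A}, QY:{C,T} ∪→ {A,C,T}; cost 1
[col 4] FLNPQY: children FLPQY:{A,C,T}, N:{A} ∩→ {A}; cost 0
[col 5] LP: children L:{G}, P:{T} ∪→ {G,T}; cost 1
[col 5] FLP: children F:{A}, LP:{G,T} ∪→ {A,G,T}; cost 1
[col 5] QY: children Q:{G}, Y:{T} ∪→ {G,T}; cost 1
[col 5] FLPQY: children FLP:{A,G,T}, QY:{G,T} ∩→ {G,T}; cost 0
[col 5] FLNPQY: children FLPQY:{G,T}, N:{C} ∪→ {C,G,T}; cost 1
[col 6] LP: children L:{G}, P:{C} ∪→ {C,G}; cost 1
[col 6] FLP: children F:{T}, LP:{C,G} ∪→ {C,G,T}; cost 1
[col 6] QY: children Q:{T}, Y:{G} ∪→ {G,T}; cost 1
[col 6] FLPQY: children FLP:{C,G,T}, QY:{G,T} ∩→ {G,T}; cost 0
[col 6] FLNPQY: children FLPQY:{G,T}, N:{A} ∪→ {A,G,T}; cost 1
per-site changes: [3, 4, 2, 2, 3, 4, 4]; total = 22

4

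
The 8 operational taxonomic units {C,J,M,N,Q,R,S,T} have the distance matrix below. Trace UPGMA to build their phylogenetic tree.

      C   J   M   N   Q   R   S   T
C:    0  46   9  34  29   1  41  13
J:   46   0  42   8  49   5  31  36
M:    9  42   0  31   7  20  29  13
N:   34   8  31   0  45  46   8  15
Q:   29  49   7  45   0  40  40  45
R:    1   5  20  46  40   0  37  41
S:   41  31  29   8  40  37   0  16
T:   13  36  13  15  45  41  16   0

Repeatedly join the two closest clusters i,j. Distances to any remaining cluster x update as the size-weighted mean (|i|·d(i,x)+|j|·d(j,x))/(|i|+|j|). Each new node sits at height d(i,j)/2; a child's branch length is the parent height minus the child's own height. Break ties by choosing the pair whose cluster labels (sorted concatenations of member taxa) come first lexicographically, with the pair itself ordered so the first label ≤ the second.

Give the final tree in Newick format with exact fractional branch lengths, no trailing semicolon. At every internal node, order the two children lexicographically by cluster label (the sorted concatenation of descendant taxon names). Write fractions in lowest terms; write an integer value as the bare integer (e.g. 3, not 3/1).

(((C:1/2,R:1/2):47/4,(M:7/2,Q:7/2):35/4):165/32,((J:4,N:4):29/4,(S:8,T:8):13/4):197/32)

step 1: merge (C,R) at d=1; branch lengths C→1/2, R→1/2; new cluster CR
  updated: d(CR,J)=51/2, d(CR,M)=29/2, d(CR,N)=40, d(CR,Q)=69/2, d(CR,S)=39, d(CR,T)=27
step 2: merge (M,Q) at d=7; branch lengths M→7/2, Q→7/2; new cluster MQ
  updated: d(CR,MQ)=49/2, d(J,MQ)=91/2, d(MQ,N)=38, d(MQ,S)=69/2, d(MQ,T)=29
step 3: merge (J,N) at d=8; branch lengths J→4, N→4; new cluster JN
  updated: d(CR,JN)=131/4, d(JN,MQ)=167/4, d(JN,S)=39/2, d(JN,T)=51/2
step 4: merge (S,T) at d=16; branch lengths S→8, T→8; new cluster ST
  updated: d(CR,ST)=33, d(JN,ST)=45/2, d(MQ,ST)=127/4
step 5: merge (JN,ST) at d=45/2; branch lengths JN→29/4, ST→13/4; new cluster JNST
  updated: d(CR,JNST)=263/8, d(JNST,MQ)=147/4
step 6: merge (CR,MQ) at d=49/2; branch lengths CR→47/4, MQ→35/4; new cluster CMQR
  updated: d(CMQR,JNST)=557/16
step 7: merge (CMQR,JNST) at d=557/16; branch lengths CMQR→165/32, JNST→197/32; new cluster CJMNQRST
final tree: (((C:1/2,R:1/2):47/4,(M:7/2,Q:7/2):35/4):165/32,((J:4,N:4):29/4,(S:8,T:8):13/4):197/32)
total length: 1189/16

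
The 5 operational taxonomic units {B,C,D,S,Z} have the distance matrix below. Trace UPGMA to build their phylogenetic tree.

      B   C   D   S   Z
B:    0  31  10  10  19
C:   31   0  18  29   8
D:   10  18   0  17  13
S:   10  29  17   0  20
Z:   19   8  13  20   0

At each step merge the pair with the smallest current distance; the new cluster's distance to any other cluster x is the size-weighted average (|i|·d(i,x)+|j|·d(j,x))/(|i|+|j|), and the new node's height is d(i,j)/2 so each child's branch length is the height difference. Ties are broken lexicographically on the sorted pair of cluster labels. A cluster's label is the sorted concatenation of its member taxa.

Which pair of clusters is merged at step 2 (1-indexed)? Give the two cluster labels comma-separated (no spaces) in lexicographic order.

step 1: merge (C,Z) at d=8; branch lengths C→4, Z→4; new cluster CZ
  updated: d(B,CZ)=25, d(CZ,D)=31/2, d(CZ,S)=49/2
step 2: merge (B,D) at d=10; branch lengths B→5, D→5; new cluster BD
  updated: d(BD,CZ)=81/4, d(BD,S)=27/2
step 3: merge (BD,S) at d=27/2; branch lengths BD→7/4, S→27/4; new cluster BDS
  updated: d(BDS,CZ)=65/3
step 4: merge (BDS,CZ) at d=65/3; branch lengths BDS→49/12, CZ→41/6; new cluster BCDSZ
final tree: (((B:5,D:5):7/4,S:27/4):49/12,(C:4,Z:4):41/6)
total length: 449/12

B,D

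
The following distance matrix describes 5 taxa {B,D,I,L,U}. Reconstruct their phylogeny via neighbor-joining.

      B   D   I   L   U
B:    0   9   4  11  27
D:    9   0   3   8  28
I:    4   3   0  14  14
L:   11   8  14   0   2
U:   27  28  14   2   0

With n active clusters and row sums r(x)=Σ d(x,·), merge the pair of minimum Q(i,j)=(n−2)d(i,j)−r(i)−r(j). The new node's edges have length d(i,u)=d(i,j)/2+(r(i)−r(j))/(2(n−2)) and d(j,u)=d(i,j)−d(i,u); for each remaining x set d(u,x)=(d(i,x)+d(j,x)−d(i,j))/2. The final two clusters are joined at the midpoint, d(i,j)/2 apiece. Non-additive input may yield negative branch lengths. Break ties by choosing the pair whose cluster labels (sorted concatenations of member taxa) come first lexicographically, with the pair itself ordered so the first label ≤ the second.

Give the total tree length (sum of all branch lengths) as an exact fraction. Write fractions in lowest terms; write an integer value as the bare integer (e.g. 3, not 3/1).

iteration 1: select L,U (d=2, Q=-100); attach at lengths (-5, 7); label the merged cluster LU
  updated: d(B,LU)=18, d(D,LU)=17, d(I,LU)=13
iteration 2: select B,I (d=4, Q=-43); attach at lengths (19/4, -3/4); label the merged cluster BI
  updated: d(BI,D)=4, d(BI,LU)=27/2
iteration 3: select BI,D (d=4, Q=-69/2); attach at lengths (1/4, 15/4); label the merged cluster BDI
  updated: d(BDI,LU)=53/4
iteration 4: select BDI,LU (d=53/4); attach at lengths (53/8, 53/8); label the merged cluster BDILU
final tree: (((B:19/4,I:-3/4):1/4,D:15/4):53/8,(L:-5,U:7):53/8)
total length: 93/4

93/4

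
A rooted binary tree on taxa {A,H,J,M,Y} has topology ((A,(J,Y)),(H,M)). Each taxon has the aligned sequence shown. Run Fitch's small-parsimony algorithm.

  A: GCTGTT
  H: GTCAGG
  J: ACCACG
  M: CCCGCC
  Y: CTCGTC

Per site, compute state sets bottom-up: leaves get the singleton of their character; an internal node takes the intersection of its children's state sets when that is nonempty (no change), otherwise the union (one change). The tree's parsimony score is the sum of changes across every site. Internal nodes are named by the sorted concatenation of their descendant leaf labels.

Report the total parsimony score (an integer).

14

JY@0: {A} ∪ {C} = {A,C} (union, +1)
AJY@0: {G} ∪ {A,C} = {A,C,G} (union, +1)
HM@0: {G} ∪ {C} = {C,G} (union, +1)
AHJMY@0: {A,C,G} ∩ {C,G} = {C,G} (intersection, +0)
JY@1: {C} ∪ {T} = {C,T} (union, +1)
AJY@1: {C} ∩ {C,T} = {C} (intersection, +0)
HM@1: {T} ∪ {C} = {C,T} (union, +1)
AHJMY@1: {C} ∩ {C,T} = {C} (intersection, +0)
JY@2: {C} ∩ {C} = {C} (intersection, +0)
AJY@2: {T} ∪ {C} = {C,T} (union, +1)
HM@2: {C} ∩ {C} = {C} (intersection, +0)
AHJMY@2: {C,T} ∩ {C} = {C} (intersection, +0)
JY@3: {A} ∪ {G} = {A,G} (union, +1)
AJY@3: {G} ∩ {A,G} = {G} (intersection, +0)
HM@3: {A} ∪ {G} = {A,G} (union, +1)
AHJMY@3: {G} ∩ {A,G} = {G} (intersection, +0)
JY@4: {C} ∪ {T} = {C,T} (union, +1)
AJY@4: {T} ∩ {C,T} = {T} (intersection, +0)
HM@4: {G} ∪ {C} = {C,G} (union, +1)
AHJMY@4: {T} ∪ {C,G} = {C,G,T} (union, +1)
JY@5: {G} ∪ {C} = {C,G} (union, +1)
AJY@5: {T} ∪ {C,G} = {C,G,T} (union, +1)
HM@5: {G} ∪ {C} = {C,G} (union, +1)
AHJMY@5: {C,G,T} ∩ {C,G} = {C,G} (intersection, +0)
per-site changes: [3, 2, 1, 2, 3, 3]; total = 14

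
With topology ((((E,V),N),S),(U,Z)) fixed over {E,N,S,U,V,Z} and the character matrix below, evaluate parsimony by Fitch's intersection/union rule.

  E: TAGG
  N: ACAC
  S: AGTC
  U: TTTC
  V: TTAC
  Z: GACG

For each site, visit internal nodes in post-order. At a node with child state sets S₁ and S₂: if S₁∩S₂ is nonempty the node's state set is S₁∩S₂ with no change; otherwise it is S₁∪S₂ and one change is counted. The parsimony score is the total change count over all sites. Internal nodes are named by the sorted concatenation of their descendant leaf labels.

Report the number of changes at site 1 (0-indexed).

EV@0: {T} ∩ {T} = {T} (intersection, +0)
ENV@0: {T} ∪ {A} = {A,T} (union, +1)
ENSV@0: {A,T} ∩ {A} = {A} (intersection, +0)
UZ@0: {T} ∪ {G} = {G,T} (union, +1)
ENSUVZ@0: {A} ∪ {G,T} = {A,G,T} (union, +1)
EV@1: {A} ∪ {T} = {A,T} (union, +1)
ENV@1: {A,T} ∪ {C} = {A,C,T} (union, +1)
ENSV@1: {A,C,T} ∪ {G} = {A,C,G,T} (union, +1)
UZ@1: {T} ∪ {A} = {A,T} (union, +1)
ENSUVZ@1: {A,C,G,T} ∩ {A,T} = {A,T} (intersection, +0)
EV@2: {G} ∪ {A} = {A,G} (union, +1)
ENV@2: {A,G} ∩ {A} = {A} (intersection, +0)
ENSV@2: {A} ∪ {T} = {A,T} (union, +1)
UZ@2: {T} ∪ {C} = {C,T} (union, +1)
ENSUVZ@2: {A,T} ∩ {C,T} = {T} (intersection, +0)
EV@3: {G} ∪ {C} = {C,G} (union, +1)
ENV@3: {C,G} ∩ {C} = {C} (intersection, +0)
ENSV@3: {C} ∩ {C} = {C} (intersection, +0)
UZ@3: {C} ∪ {G} = {C,G} (union, +1)
ENSUVZ@3: {C} ∩ {C,G} = {C} (intersection, +0)
per-site changes: [3, 4, 3, 2]; total = 12

4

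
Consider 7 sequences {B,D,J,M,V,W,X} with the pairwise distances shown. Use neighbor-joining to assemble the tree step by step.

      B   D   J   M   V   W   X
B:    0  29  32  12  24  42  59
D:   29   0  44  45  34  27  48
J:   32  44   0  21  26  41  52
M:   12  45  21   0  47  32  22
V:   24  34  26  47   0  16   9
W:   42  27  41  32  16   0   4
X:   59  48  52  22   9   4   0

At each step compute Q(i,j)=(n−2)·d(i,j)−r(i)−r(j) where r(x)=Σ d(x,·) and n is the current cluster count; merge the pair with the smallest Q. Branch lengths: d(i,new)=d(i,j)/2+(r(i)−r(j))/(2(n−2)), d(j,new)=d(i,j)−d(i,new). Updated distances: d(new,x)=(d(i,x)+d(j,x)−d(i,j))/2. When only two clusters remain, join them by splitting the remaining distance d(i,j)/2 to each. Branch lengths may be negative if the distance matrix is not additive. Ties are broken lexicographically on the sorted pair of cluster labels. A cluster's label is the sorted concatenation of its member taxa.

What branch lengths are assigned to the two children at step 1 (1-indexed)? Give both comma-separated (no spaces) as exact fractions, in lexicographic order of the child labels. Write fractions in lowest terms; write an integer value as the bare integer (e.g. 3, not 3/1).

-6/5,26/5

1. join W+X (d=4, Q=-336) ⇒ WX; edges |W|=-6/5, |X|=26/5
  updated: d(B,WX)=97/2, d(D,WX)=71/2, d(J,WX)=89/2, d(M,WX)=25, d(V,WX)=21/2
2. join V+WX (d=21/2, Q=-527/2) ⇒ VWX; edges |V|=39/16, |WX|=129/16
  updated: d(B,VWX)=31, d(D,VWX)=59/2, d(J,VWX)=30, d(M,VWX)=123/4
3. join D+VWX (d=59/2, Q=-721/4) ⇒ DVWX; edges |D|=153/8, |VWX|=83/8
  updated: d(B,DVWX)=61/4, d(DVWX,J)=89/4, d(DVWX,M)=185/8
4. join B+M (d=12, Q=-731/8) ⇒ BM; edges |B|=217/32, |M|=167/32
  updated: d(BM,DVWX)=211/16, d(BM,J)=41/2
5. join BM+DVWX (d=211/16, Q=-895/16) ⇒ BDMVWX; edges |BM|=183/32, |DVWX|=239/32
  updated: d(BDMVWX,J)=473/32
6. join BDMVWX+J (d=473/32) ⇒ BDJMVWX; edges |BDMVWX|=473/64, |J|=473/64
final tree: (((B:217/32,M:167/32):183/32,(D:153/8,(V:39/16,(W:-6/5,X:26/5):129/16):83/8):239/32):473/64,J:473/64)
total length: 2687/32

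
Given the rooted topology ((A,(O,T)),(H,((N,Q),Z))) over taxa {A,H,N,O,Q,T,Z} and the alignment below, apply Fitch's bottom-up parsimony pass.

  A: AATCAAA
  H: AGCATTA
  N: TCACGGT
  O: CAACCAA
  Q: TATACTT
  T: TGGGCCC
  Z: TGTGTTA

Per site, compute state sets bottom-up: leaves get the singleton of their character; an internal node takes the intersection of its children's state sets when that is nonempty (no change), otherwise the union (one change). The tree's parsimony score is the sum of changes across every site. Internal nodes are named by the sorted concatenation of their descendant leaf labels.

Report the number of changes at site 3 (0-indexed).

OT@0: {C} ∪ {T} = {C,T} (union, +1)
AOT@0: {A} ∪ {C,T} = {A,C,T} (union, +1)
NQ@0: {T} ∩ {T} = {T} (intersection, +0)
NQZ@0: {T} ∩ {T} = {T} (intersection, +0)
HNQZ@0: {A} ∪ {T} = {A,T} (union, +1)
AHNOQTZ@0: {A,C,T} ∩ {A,T} = {A,T} (intersection, +0)
OT@1: {A} ∪ {G} = {A,G} (union, +1)
AOT@1: {A} ∩ {A,G} = {A} (intersection, +0)
NQ@1: {C} ∪ {A} = {A,C} (union, +1)
NQZ@1: {A,C} ∪ {G} = {A,C,G} (union, +1)
HNQZ@1: {G} ∩ {A,C,G} = {G} (intersection, +0)
AHNOQTZ@1: {A} ∪ {G} = {A,G} (union, +1)
OT@2: {A} ∪ {G} = {A,G} (union, +1)
AOT@2: {T} ∪ {A,G} = {A,G,T} (union, +1)
NQ@2: {A} ∪ {T} = {A,T} (union, +1)
NQZ@2: {A,T} ∩ {T} = {T} (intersection, +0)
HNQZ@2: {C} ∪ {T} = {C,T} (union, +1)
AHNOQTZ@2: {A,G,T} ∩ {C,T} = {T} (intersection, +0)
OT@3: {C} ∪ {G} = {C,G} (union, +1)
AOT@3: {C} ∩ {C,G} = {C} (intersection, +0)
NQ@3: {C} ∪ {A} = {A,C} (union, +1)
NQZ@3: {A,C} ∪ {G} = {A,C,G} (union, +1)
HNQZ@3: {A} ∩ {A,C,G} = {A} (intersection, +0)
AHNOQTZ@3: {C} ∪ {A} = {A,C} (union, +1)
OT@4: {C} ∩ {C} = {C} (intersection, +0)
AOT@4: {A} ∪ {C} = {A,C} (union, +1)
NQ@4: {G} ∪ {C} = {C,G} (union, +1)
NQZ@4: {C,G} ∪ {T} = {C,G,T} (union, +1)
HNQZ@4: {T} ∩ {C,G,T} = {T} (intersection, +0)
AHNOQTZ@4: {A,C} ∪ {T} = {A,C,T} (union, +1)
OT@5: {A} ∪ {C} = {A,C} (union, +1)
AOT@5: {A} ∩ {A,C} = {A} (intersection, +0)
NQ@5: {G} ∪ {T} = {G,T} (union, +1)
NQZ@5: {G,T} ∩ {T} = {T} (intersection, +0)
HNQZ@5: {T} ∩ {T} = {T} (intersection, +0)
AHNOQTZ@5: {A} ∪ {T} = {A,T} (union, +1)
OT@6: {A} ∪ {C} = {A,C} (union, +1)
AOT@6: {A} ∩ {A,C} = {A} (intersection, +0)
NQ@6: {T} ∩ {T} = {T} (intersection, +0)
NQZ@6: {T} ∪ {A} = {A,T} (union, +1)
HNQZ@6: {A} ∩ {A,T} = {A} (intersection, +0)
AHNOQTZ@6: {A} ∩ {A} = {A} (intersection, +0)
per-site changes: [3, 4, 4, 4, 4, 3, 2]; total = 24

4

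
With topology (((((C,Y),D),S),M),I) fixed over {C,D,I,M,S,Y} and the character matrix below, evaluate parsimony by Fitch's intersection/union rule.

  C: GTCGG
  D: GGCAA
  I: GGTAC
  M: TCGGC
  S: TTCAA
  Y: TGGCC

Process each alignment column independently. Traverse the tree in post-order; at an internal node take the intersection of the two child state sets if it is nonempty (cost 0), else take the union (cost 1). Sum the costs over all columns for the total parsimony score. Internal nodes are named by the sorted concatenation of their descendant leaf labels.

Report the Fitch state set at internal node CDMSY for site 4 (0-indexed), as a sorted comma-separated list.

A,C

CY@0: {G} ∪ {T} = {G,T} (union, +1)
CDY@0: {G,T} ∩ {G} = {G} (intersection, +0)
CDSY@0: {G} ∪ {T} = {G,T} (union, +1)
CDMSY@0: {G,T} ∩ {T} = {T} (intersection, +0)
CDIMSY@0: {T} ∪ {G} = {G,T} (union, +1)
CY@1: {T} ∪ {G} = {G,T} (union, +1)
CDY@1: {G,T} ∩ {G} = {G} (intersection, +0)
CDSY@1: {G} ∪ {T} = {G,T} (union, +1)
CDMSY@1: {G,T} ∪ {C} = {C,G,T} (union, +1)
CDIMSY@1: {C,G,T} ∩ {G} = {G} (intersection, +0)
CY@2: {C} ∪ {G} = {C,G} (union, +1)
CDY@2: {C,G} ∩ {C} = {C} (intersection, +0)
CDSY@2: {C} ∩ {C} = {C} (intersection, +0)
CDMSY@2: {C} ∪ {G} = {C,G} (union, +1)
CDIMSY@2: {C,G} ∪ {T} = {C,G,T} (union, +1)
CY@3: {G} ∪ {C} = {C,G} (union, +1)
CDY@3: {C,G} ∪ {A} = {A,C,G} (union, +1)
CDSY@3: {A,C,G} ∩ {A} = {A} (intersection, +0)
CDMSY@3: {A} ∪ {G} = {A,G} (union, +1)
CDIMSY@3: {A,G} ∩ {A} = {A} (intersection, +0)
CY@4: {G} ∪ {C} = {C,G} (union, +1)
CDY@4: {C,G} ∪ {A} = {A,C,G} (union, +1)
CDSY@4: {A,C,G} ∩ {A} = {A} (intersection, +0)
CDMSY@4: {A} ∪ {C} = {A,C} (union, +1)
CDIMSY@4: {A,C} ∩ {C} = {C} (intersection, +0)
per-site changes: [3, 3, 3, 3, 3]; total = 15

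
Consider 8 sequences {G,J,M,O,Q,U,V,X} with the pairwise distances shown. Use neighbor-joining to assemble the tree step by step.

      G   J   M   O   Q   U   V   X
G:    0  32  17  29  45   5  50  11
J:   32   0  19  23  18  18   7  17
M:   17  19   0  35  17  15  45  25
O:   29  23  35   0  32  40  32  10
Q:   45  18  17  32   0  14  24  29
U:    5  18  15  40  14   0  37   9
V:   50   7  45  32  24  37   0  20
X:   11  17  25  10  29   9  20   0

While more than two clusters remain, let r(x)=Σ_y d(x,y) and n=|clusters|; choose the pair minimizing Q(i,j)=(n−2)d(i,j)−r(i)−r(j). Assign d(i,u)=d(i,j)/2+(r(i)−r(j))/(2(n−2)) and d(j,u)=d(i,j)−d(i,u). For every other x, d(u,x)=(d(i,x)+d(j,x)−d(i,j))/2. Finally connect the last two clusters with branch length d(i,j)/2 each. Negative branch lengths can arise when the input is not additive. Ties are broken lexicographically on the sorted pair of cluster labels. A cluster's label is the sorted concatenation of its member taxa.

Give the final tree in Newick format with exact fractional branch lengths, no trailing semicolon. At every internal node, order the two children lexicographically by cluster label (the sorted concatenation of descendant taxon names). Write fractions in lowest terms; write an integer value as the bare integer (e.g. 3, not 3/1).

(((((G:25/4,U:-5/4):20/3,M:41/6):89/16,Q:155/16):73/16,(J:-13/4,V:41/4):59/8):57/16,(O:173/16,X:-13/16):57/16)

step 1: merge (J,V) at d=7, Q=-307; branch lengths J→-13/4, V→41/4; new cluster JV
  updated: d(G,JV)=75/2, d(JV,M)=57/2, d(JV,O)=24, d(JV,Q)=35/2, d(JV,U)=24, d(JV,X)=15
step 2: merge (G,U) at d=5, Q=-453/2; branch lengths G→25/4, U→-5/4; new cluster GU
  updated: d(GU,JV)=113/4, d(GU,M)=27/2, d(GU,O)=32, d(GU,Q)=27, d(GU,X)=15/2
step 3: merge (O,X) at d=10, Q=-359/2; branch lengths O→173/16, X→-13/16; new cluster OX
  updated: d(GU,OX)=59/4, d(JV,OX)=29/2, d(M,OX)=25, d(OX,Q)=51/2
step 4: merge (GU,M) at d=27/2, Q=-127; branch lengths GU→20/3, M→41/6; new cluster GMU
  updated: d(GMU,JV)=173/8, d(GMU,OX)=105/8, d(GMU,Q)=61/4
step 5: merge (GMU,Q) at d=61/4, Q=-311/4; branch lengths GMU→89/16, Q→155/16; new cluster GMQU
  updated: d(GMQU,JV)=191/16, d(GMQU,OX)=187/16
step 6: merge (GMQU,JV) at d=191/16, Q=-305/8; branch lengths GMQU→73/16, JV→59/8; new cluster GJMQUV
  updated: d(GJMQUV,OX)=57/8
step 7: merge (GJMQUV,OX) at d=57/8; branch lengths GJMQUV→57/16, OX→57/16; new cluster GJMOQUVX
final tree: (((((G:25/4,U:-5/4):20/3,M:41/6):89/16,Q:155/16):73/16,(J:-13/4,V:41/4):59/8):57/16,(O:173/16,X:-13/16):57/16)
total length: 1117/16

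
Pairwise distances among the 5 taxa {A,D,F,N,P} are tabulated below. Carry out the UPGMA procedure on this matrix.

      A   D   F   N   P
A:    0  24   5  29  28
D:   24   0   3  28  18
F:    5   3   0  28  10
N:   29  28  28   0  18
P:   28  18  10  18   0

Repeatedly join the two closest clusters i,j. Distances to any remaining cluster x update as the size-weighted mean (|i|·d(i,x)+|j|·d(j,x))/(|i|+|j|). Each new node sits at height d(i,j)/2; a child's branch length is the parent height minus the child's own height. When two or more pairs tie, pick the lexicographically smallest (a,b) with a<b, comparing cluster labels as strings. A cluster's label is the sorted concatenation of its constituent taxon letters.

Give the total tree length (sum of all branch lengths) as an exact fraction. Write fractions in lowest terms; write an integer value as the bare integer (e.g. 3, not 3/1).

175/4

step 1: merge (D,F) at d=3; branch lengths D→3/2, F→3/2; new cluster DF
  updated: d(A,DF)=29/2, d(DF,N)=28, d(DF,P)=14
step 2: merge (DF,P) at d=14; branch lengths DF→11/2, P→7; new cluster DFP
  updated: d(A,DFP)=19, d(DFP,N)=74/3
step 3: merge (A,DFP) at d=19; branch lengths A→19/2, DFP→5/2; new cluster ADFP
  updated: d(ADFP,N)=103/4
step 4: merge (ADFP,N) at d=103/4; branch lengths ADFP→27/8, N→103/8; new cluster ADFNP
final tree: ((A:19/2,((D:3/2,F:3/2):11/2,P:7):5/2):27/8,N:103/8)
total length: 175/4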